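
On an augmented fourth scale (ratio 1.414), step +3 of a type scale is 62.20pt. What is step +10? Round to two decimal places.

The gap is 10 − (3) = 7 steps, so the factor is 1.414^7.
62.20 × 1.414⁷ = 62.20 × 11.30175 ≈ 702.969

702.97pt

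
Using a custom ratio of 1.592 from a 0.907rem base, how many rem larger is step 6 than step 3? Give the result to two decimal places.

11.11rem

Step 3: 0.907 × 1.592³ = 3.6596rem
Step 6: 0.907 × 1.592⁶ = 14.7661rem
Difference: 14.7661 − 3.6596 = 11.1065rem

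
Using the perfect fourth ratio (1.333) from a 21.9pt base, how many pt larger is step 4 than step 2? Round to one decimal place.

30.2pt

Step 2: 21.9 × 1.333² = 38.914pt
Step 4: 21.9 × 1.333⁴ = 69.146pt
Difference: 69.146 − 38.914 = 30.232pt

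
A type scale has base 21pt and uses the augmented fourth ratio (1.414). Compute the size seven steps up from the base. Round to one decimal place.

237.3pt

21.0 × 1.414⁷ = 21.0 × 11.30175 ≈ 237.34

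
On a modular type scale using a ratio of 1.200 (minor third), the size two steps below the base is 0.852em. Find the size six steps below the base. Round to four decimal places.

0.4109em

The gap is -6 − (-2) = -4 steps, so the factor is 1.200^-4.
0.852 ÷ 1.200⁴ = 0.852 ÷ 2.07360 ≈ 0.4109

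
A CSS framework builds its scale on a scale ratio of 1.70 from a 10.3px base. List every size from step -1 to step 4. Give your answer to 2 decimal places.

Step -1: 10.3 ÷ 1.70 = 6.06
Step 0: 10.3px
Step 1: 10.3 × 1.70 = 17.51
Step 2: 10.3 × 1.70² = 29.77
Step 3: 10.3 × 1.70³ = 50.60
Step 4: 10.3 × 1.70⁴ = 86.03

6.06px, 10.30px, 17.51px, 29.77px, 50.60px, 86.03px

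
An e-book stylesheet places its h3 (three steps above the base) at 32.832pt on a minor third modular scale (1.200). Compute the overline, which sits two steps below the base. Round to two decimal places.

13.19pt

32.832 ÷ 1.200⁵ = 32.832 ÷ 2.48832 ≈ 13.194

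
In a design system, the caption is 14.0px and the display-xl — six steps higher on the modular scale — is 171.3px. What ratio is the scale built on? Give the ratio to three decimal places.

1.518

The ratio satisfies 14.0 × r⁶ = 171.3, so r = (171.3 / 14.0)^(1/6).
r = 12.2357^(1/6) ≈ 1.5180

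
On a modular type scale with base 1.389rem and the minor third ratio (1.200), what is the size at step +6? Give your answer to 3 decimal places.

1.389 × 1.200⁶ = 1.389 × 2.98598 ≈ 4.148

4.148rem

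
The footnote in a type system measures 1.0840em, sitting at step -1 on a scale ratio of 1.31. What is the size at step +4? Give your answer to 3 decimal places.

4.182em

The gap is 4 − (-1) = 5 steps, so the factor is 1.31^5.
1.0840 × 1.31⁵ = 1.0840 × 3.85795 ≈ 4.182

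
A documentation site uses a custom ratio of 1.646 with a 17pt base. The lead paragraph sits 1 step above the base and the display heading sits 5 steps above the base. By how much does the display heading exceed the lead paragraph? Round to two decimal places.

177.42pt

Step 1: 17.0 × 1.646 = 27.9820pt
Step 5: 17.0 × 1.646⁵ = 205.3989pt
Difference: 205.3989 − 27.9820 = 177.4169pt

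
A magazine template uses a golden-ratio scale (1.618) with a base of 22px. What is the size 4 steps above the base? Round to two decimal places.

150.78px

22.0 × 1.618⁴ = 22.0 × 6.85353 ≈ 150.78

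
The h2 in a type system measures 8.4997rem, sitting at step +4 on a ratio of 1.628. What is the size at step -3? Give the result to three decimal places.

0.280rem

8.4997 ÷ 1.628⁷ = 8.4997 ÷ 30.30964 ≈ 0.280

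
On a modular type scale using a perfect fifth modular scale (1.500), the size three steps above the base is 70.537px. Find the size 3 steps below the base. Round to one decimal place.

6.2px

Moving from step +3 to step -3 is 6 steps down, so divide by r⁶.
70.537 ÷ 1.500⁶ = 70.537 ÷ 11.39062 ≈ 6.193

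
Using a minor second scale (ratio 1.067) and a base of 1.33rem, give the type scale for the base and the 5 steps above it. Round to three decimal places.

Step 0: 1.33rem
Step 1: 1.33 × 1.067 = 1.419
Step 2: 1.33 × 1.067² = 1.514
Step 3: 1.33 × 1.067³ = 1.616
Step 4: 1.33 × 1.067⁴ = 1.724
Step 5: 1.33 × 1.067⁵ = 1.839

1.330rem, 1.419rem, 1.514rem, 1.616rem, 1.724rem, 1.839rem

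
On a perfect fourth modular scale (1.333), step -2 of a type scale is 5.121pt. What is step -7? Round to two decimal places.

Moving from step -2 to step -7 is 5 steps down, so divide by r⁵.
5.121 ÷ 1.333⁵ = 5.121 ÷ 4.20873 ≈ 1.217

1.22pt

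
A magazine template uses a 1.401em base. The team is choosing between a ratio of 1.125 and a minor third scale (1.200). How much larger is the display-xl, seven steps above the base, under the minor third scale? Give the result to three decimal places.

1.825em

At 1.125: 1.401 × 1.125⁷ = 3.19526em
Minor third: 1.401 × 1.200⁷ = 5.02004em
Difference: 5.02004 − 3.19526 = 1.82478em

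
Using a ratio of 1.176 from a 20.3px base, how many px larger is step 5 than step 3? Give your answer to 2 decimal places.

12.64px

Step 3: 20.3 × 1.176³ = 33.0155px
Step 5: 20.3 × 1.176⁵ = 45.6597px
Difference: 45.6597 − 33.0155 = 12.6442px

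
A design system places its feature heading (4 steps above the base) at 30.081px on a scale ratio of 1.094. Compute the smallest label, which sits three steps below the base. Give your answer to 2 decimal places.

16.04px

30.081 ÷ 1.094⁷ = 30.081 ÷ 1.87552 ≈ 16.039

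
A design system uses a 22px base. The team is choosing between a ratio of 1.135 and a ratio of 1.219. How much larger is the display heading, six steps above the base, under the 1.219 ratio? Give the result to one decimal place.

25.2px

At 1.135: 22.0 × 1.135⁶ = 47.032px
At 1.219: 22.0 × 1.219⁶ = 72.185px
Difference: 72.185 − 47.032 = 25.153px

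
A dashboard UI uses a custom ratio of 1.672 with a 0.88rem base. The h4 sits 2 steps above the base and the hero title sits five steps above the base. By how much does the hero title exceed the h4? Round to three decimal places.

Step 2: 0.88 × 1.672² = 2.46011rem
Step 5: 0.88 × 1.672⁵ = 11.49910rem
Difference: 11.49910 − 2.46011 = 9.03899rem

9.039rem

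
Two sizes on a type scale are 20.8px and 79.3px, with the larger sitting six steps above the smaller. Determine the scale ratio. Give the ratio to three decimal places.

The ratio satisfies 20.8 × r⁶ = 79.3, so r = (79.3 / 20.8)^(1/6).
r = 3.8125^(1/6) ≈ 1.2499

1.250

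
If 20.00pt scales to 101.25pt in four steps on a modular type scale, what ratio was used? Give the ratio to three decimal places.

r⁴ = 101.25 / 20.00, so r = (101.25/20.00)^(1/4).
r = 5.0625^(1/4) ≈ 1.5000

1.500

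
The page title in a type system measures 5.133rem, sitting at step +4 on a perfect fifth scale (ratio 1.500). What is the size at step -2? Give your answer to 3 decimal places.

0.451rem

5.133 ÷ 1.500⁶ = 5.133 ÷ 11.39062 ≈ 0.451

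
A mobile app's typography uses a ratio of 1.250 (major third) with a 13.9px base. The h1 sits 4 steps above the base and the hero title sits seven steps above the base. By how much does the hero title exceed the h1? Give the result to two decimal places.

Step 4: 13.9 × 1.250⁴ = 33.9355px
Step 7: 13.9 × 1.250⁷ = 66.2804px
Difference: 66.2804 − 33.9355 = 32.3449px

32.34px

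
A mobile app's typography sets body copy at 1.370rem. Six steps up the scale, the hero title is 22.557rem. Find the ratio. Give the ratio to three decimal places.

1.595

r⁶ = 22.557 / 1.370, so r = (22.557/1.370)^(1/6).
r = 16.4650^(1/6) ≈ 1.5950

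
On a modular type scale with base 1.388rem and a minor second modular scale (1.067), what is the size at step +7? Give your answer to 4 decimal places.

A modular type scale is a geometric sequence: sizeₙ = base × rⁿ.
1.388 × 1.067⁷ = 1.388 × 1.57453 ≈ 2.1854

2.1854rem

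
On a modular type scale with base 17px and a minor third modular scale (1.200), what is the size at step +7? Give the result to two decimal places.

17.0 × 1.200⁷ = 17.0 × 3.58318 ≈ 60.91

60.91px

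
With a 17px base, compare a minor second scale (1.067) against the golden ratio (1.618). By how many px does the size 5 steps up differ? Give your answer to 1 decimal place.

165.0px

Minor second: 17.0 × 1.067⁵ = 23.511px
Golden ratio: 17.0 × 1.618⁵ = 188.513px
Difference: 188.513 − 23.511 = 165.002px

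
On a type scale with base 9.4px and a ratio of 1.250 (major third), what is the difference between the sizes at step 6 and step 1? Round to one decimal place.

Step 1: 9.4 × 1.250 = 11.750px
Step 6: 9.4 × 1.250⁶ = 35.858px
Difference: 35.858 − 11.750 = 24.108px

24.1px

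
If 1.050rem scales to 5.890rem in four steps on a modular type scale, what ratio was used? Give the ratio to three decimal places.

1.539

The ratio satisfies 1.050 × r⁴ = 5.890, so r = (5.890 / 1.050)^(1/4).
r = 5.6095^(1/4) ≈ 1.5390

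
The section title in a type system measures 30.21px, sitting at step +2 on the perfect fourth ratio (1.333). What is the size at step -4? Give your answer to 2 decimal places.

5.38px

30.21 ÷ 1.333⁶ = 30.21 ÷ 5.61023 ≈ 5.385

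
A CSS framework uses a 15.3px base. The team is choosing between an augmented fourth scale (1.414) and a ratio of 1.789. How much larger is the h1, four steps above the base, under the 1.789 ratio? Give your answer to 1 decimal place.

Augmented fourth: 15.3 × 1.414⁴ = 61.163px
At 1.789: 15.3 × 1.789⁴ = 156.723px
Difference: 156.723 − 61.163 = 95.560px

95.6px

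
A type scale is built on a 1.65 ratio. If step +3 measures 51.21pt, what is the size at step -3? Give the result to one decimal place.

51.21 ÷ 1.65⁶ = 51.21 ÷ 20.17919 ≈ 2.538

2.5pt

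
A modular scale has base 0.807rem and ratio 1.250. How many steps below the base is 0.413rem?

3

1.250ⁿ = 0.807 / 0.413 = 1.9540
n = ln(1.9540) / ln(1.250) = 0.6699 / 0.2231 ≈ 3.00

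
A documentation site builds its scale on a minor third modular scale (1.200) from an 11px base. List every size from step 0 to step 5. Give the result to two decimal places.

11.00px, 13.20px, 15.84px, 19.01px, 22.81px, 27.37px

Step 0: 11px
Step 1: 11.0 × 1.200 = 13.20
Step 2: 11.0 × 1.200² = 15.84
Step 3: 11.0 × 1.200³ = 19.01
Step 4: 11.0 × 1.200⁴ = 22.81
Step 5: 11.0 × 1.200⁵ = 27.37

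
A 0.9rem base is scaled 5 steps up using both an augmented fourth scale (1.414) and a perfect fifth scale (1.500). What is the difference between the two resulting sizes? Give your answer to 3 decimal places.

Augmented fourth: 0.9 × 1.414⁵ = 5.08733rem
Perfect fifth: 0.9 × 1.500⁵ = 6.83438rem
Difference: 6.83438 − 5.08733 = 1.74705rem

1.747rem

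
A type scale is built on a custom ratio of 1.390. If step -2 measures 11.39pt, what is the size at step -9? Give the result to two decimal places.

11.39 ÷ 1.390⁷ = 11.39 ÷ 10.02544 ≈ 1.136

1.14pt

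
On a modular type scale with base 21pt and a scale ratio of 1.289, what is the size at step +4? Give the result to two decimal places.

21.0 × 1.289⁴ = 21.0 × 2.76065 ≈ 57.97

57.97pt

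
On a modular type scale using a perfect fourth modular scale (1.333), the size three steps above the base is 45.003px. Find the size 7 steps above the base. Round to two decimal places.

142.09px

The gap is 7 − (3) = 4 steps, so the factor is 1.333^4.
45.003 × 1.333⁴ = 45.003 × 3.15733 ≈ 142.090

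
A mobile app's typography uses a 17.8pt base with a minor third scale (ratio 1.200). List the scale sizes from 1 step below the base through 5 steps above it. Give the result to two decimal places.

14.83pt, 17.80pt, 21.36pt, 25.63pt, 30.76pt, 36.91pt, 44.29pt

Step -1: 17.8 ÷ 1.200 = 14.83
Step 0: 17.8pt
Step 1: 17.8 × 1.200 = 21.36
Step 2: 17.8 × 1.200² = 25.63
Step 3: 17.8 × 1.200³ = 30.76
Step 4: 17.8 × 1.200⁴ = 36.91
Step 5: 17.8 × 1.200⁵ = 44.29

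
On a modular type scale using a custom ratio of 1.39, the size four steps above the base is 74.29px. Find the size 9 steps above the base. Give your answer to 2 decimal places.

The gap is 9 − (4) = 5 steps, so the factor is 1.39^5.
74.29 × 1.39⁵ = 74.29 × 5.18888 ≈ 385.482

385.48px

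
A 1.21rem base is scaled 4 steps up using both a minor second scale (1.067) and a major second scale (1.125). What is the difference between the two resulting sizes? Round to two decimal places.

Minor second: 1.21 × 1.067⁴ = 1.5684rem
Major second: 1.21 × 1.125⁴ = 1.9382rem
Difference: 1.9382 − 1.5684 = 0.3698rem

0.37rem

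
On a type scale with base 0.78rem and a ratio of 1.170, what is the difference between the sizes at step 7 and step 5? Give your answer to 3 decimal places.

0.631rem

Step 5: 0.78 × 1.170⁵ = 1.71011rem
Step 7: 0.78 × 1.170⁷ = 2.34097rem
Difference: 2.34097 − 1.71011 = 0.63086rem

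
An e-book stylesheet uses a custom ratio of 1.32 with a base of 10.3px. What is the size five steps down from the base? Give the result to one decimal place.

10.3 ÷ 1.32⁵ = 10.3 ÷ 4.00746 ≈ 2.57

2.6px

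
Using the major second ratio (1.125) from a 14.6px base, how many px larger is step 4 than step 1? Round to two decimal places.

6.96px

Step 1: 14.6 × 1.125 = 16.4250px
Step 4: 14.6 × 1.125⁴ = 23.3864px
Difference: 23.3864 − 16.4250 = 6.9614px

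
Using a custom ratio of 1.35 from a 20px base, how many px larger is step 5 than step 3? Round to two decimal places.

Step 3: 20.0 × 1.35³ = 49.2075px
Step 5: 20.0 × 1.35⁵ = 89.6807px
Difference: 89.6807 − 49.2075 = 40.4732px

40.47px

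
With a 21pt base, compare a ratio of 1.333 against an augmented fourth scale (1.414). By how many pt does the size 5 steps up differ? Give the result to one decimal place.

At 1.333: 21.0 × 1.333⁵ = 88.383pt
Augmented fourth: 21.0 × 1.414⁵ = 118.704pt
Difference: 118.704 − 88.383 = 30.321pt

30.3pt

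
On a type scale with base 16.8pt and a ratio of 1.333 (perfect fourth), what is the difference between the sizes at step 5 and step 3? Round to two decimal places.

Step 3: 16.8 × 1.333³ = 39.7924pt
Step 5: 16.8 × 1.333⁵ = 70.7066pt
Difference: 70.7066 − 39.7924 = 30.9142pt

30.91pt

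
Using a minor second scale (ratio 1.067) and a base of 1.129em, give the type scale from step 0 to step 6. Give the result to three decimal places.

Step 0: 1.129em
Step 1: 1.129 × 1.067 = 1.205
Step 2: 1.129 × 1.067² = 1.285
Step 3: 1.129 × 1.067³ = 1.371
Step 4: 1.129 × 1.067⁴ = 1.463
Step 5: 1.129 × 1.067⁵ = 1.561
Step 6: 1.129 × 1.067⁶ = 1.666

1.129em, 1.205em, 1.285em, 1.371em, 1.463em, 1.561em, 1.666em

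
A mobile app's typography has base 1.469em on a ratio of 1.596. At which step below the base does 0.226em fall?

1.596ⁿ = 1.469 / 0.226 = 6.5000
n = ln(6.5000) / ln(1.596) = 1.8718 / 0.4675 ≈ 4.00

4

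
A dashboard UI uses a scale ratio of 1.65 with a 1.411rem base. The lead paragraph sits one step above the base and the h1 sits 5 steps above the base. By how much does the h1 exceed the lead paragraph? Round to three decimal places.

14.928rem

Step 1: 1.411 × 1.65 = 2.32815rem
Step 5: 1.411 × 1.65⁵ = 17.25626rem
Difference: 17.25626 − 2.32815 = 14.92811rem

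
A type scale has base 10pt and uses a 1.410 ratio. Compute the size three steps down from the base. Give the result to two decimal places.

Every step multiplies by the scale ratio.
10.0 ÷ 1.410³ = 10.0 ÷ 2.80322 ≈ 3.57

3.57pt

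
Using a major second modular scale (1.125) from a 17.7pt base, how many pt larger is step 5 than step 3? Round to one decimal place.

Step 3: 17.7 × 1.125³ = 25.202pt
Step 5: 17.7 × 1.125⁵ = 31.896pt
Difference: 31.896 − 25.202 = 6.694pt

6.7pt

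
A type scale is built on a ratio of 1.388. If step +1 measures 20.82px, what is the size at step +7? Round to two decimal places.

148.87px

Moving from step +1 to step +7 is 6 steps up, so multiply by r⁶.
20.82 × 1.388⁶ = 20.82 × 7.15051 ≈ 148.874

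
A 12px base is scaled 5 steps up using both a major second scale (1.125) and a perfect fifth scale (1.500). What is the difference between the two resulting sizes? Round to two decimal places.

69.50px

Major second: 12.0 × 1.125⁵ = 21.6244px
Perfect fifth: 12.0 × 1.500⁵ = 91.1250px
Difference: 91.1250 − 21.6244 = 69.5006px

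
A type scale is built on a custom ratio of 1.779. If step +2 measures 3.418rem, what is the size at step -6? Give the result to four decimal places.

0.0341rem

The gap is -6 − (2) = -8 steps, so the factor is 1.779^-8.
3.418 ÷ 1.779⁸ = 3.418 ÷ 100.32463 ≈ 0.0341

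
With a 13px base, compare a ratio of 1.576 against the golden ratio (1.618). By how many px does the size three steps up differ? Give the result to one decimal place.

At 1.576: 13.0 × 1.576³ = 50.888px
Golden ratio: 13.0 × 1.618³ = 55.065px
Difference: 55.065 − 50.888 = 4.177px

4.2px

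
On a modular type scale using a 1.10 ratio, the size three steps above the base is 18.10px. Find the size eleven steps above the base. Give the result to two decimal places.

18.10 × 1.10⁸ = 18.10 × 2.14359 ≈ 38.799

38.80px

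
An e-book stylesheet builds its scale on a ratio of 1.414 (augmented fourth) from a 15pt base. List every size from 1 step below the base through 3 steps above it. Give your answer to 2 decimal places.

Step -1: 15.0 ÷ 1.414 = 10.61
Step 0: 15pt
Step 1: 15.0 × 1.414 = 21.21
Step 2: 15.0 × 1.414² = 29.99
Step 3: 15.0 × 1.414³ = 42.41

10.61pt, 15.00pt, 21.21pt, 29.99pt, 42.41pt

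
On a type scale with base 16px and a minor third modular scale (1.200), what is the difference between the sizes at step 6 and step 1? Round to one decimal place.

Step 1: 16.0 × 1.200 = 19.200px
Step 6: 16.0 × 1.200⁶ = 47.776px
Difference: 47.776 − 19.200 = 28.576px

28.6px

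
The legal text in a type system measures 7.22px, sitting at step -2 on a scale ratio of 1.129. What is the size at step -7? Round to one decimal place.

3.9px

7.22 ÷ 1.129⁵ = 7.22 ÷ 1.83430 ≈ 3.936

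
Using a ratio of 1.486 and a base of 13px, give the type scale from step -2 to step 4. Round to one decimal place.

5.9px, 8.7px, 13.0px, 19.3px, 28.7px, 42.7px, 63.4px

Step -2: 13.0 ÷ 1.486² = 5.9
Step -1: 13.0 ÷ 1.486 = 8.7
Step 0: 13px
Step 1: 13.0 × 1.486 = 19.3
Step 2: 13.0 × 1.486² = 28.7
Step 3: 13.0 × 1.486³ = 42.7
Step 4: 13.0 × 1.486⁴ = 63.4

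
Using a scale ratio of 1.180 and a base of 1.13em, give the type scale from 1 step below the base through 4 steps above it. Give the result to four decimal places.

0.9576em, 1.1300em, 1.3334em, 1.5734em, 1.8566em, 2.1908em

Step -1: 1.13 ÷ 1.180 = 0.9576
Step 0: 1.13em
Step 1: 1.13 × 1.180 = 1.3334
Step 2: 1.13 × 1.180² = 1.5734
Step 3: 1.13 × 1.180³ = 1.8566
Step 4: 1.13 × 1.180⁴ = 2.1908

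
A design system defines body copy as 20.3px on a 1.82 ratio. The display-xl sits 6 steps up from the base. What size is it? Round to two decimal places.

20.3 × 1.82⁶ = 20.3 × 36.34363 ≈ 737.78

737.78px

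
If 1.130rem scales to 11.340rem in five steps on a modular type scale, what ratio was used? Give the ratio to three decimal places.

1.586

r⁵ = 11.340 / 1.130, so r = (11.340/1.130)^(1/5).
r = 10.0354^(1/5) ≈ 1.5860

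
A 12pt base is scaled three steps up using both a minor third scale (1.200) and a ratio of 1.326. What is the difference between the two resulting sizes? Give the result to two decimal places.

Minor third: 12.0 × 1.200³ = 20.7360pt
At 1.326: 12.0 × 1.326³ = 27.9777pt
Difference: 27.9777 − 20.7360 = 7.2417pt

7.24pt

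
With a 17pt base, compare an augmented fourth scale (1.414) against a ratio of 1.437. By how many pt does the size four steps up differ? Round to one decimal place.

Augmented fourth: 17.0 × 1.414⁴ = 67.959pt
At 1.437: 17.0 × 1.437⁴ = 72.490pt
Difference: 72.490 − 67.959 = 4.531pt

4.5pt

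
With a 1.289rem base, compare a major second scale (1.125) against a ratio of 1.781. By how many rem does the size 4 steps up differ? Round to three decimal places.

10.904rem

Major second: 1.289 × 1.125⁴ = 2.06473rem
At 1.781: 1.289 × 1.781⁴ = 12.96906rem
Difference: 12.96906 − 2.06473 = 10.90433rem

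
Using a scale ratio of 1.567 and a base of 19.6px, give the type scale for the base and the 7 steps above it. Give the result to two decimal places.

Step 0: 19.6px
Step 1: 19.6 × 1.567 = 30.71
Step 2: 19.6 × 1.567² = 48.13
Step 3: 19.6 × 1.567³ = 75.42
Step 4: 19.6 × 1.567⁴ = 118.18
Step 5: 19.6 × 1.567⁵ = 185.18
Step 6: 19.6 × 1.567⁶ = 290.18
Step 7: 19.6 × 1.567⁷ = 454.71

19.60px, 30.71px, 48.13px, 75.42px, 118.18px, 185.18px, 290.18px, 454.71px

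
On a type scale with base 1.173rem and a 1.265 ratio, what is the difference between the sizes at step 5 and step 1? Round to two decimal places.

2.32rem

Step 1: 1.173 × 1.265 = 1.4838rem
Step 5: 1.173 × 1.265⁵ = 3.7997rem
Difference: 3.7997 − 1.4838 = 2.3159rem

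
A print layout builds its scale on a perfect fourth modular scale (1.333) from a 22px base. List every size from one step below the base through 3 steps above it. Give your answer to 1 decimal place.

16.5px, 22.0px, 29.3px, 39.1px, 52.1px

Step -1: 22.0 ÷ 1.333 = 16.5
Step 0: 22px
Step 1: 22.0 × 1.333 = 29.3
Step 2: 22.0 × 1.333² = 39.1
Step 3: 22.0 × 1.333³ = 52.1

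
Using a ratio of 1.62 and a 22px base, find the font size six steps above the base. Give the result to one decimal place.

22.0 × 1.62⁶ = 22.0 × 18.07549 ≈ 397.66

397.7px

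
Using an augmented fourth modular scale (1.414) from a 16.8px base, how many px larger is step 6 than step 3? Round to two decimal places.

86.78px

Step 3: 16.8 × 1.414³ = 47.4961px
Step 6: 16.8 × 1.414⁶ = 134.2783px
Difference: 134.2783 − 47.4961 = 86.7822px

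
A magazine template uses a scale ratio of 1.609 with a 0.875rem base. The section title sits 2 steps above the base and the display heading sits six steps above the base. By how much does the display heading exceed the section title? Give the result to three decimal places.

12.917rem

Step 2: 0.875 × 1.609² = 2.26527rem
Step 6: 0.875 × 1.609⁶ = 15.18254rem
Difference: 15.18254 − 2.26527 = 12.91727rem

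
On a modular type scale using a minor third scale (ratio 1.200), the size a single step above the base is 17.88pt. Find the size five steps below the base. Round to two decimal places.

5.99pt

Moving from step +1 to step -5 is 6 steps down, so divide by r⁶.
17.88 ÷ 1.200⁶ = 17.88 ÷ 2.98598 ≈ 5.988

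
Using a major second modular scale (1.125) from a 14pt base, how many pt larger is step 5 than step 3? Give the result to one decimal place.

Step 3: 14.0 × 1.125³ = 19.934pt
Step 5: 14.0 × 1.125⁵ = 25.228pt
Difference: 25.228 − 19.934 = 5.294pt

5.3pt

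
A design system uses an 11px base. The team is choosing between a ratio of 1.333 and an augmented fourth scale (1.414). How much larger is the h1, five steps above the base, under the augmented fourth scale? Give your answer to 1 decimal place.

15.9px

At 1.333: 11.0 × 1.333⁵ = 46.296px
Augmented fourth: 11.0 × 1.414⁵ = 62.178px
Difference: 62.178 − 46.296 = 15.882px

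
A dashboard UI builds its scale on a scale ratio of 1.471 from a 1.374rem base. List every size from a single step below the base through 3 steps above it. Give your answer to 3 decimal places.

Step -1: 1.374 ÷ 1.471 = 0.934
Step 0: 1.374rem
Step 1: 1.374 × 1.471 = 2.021
Step 2: 1.374 × 1.471² = 2.973
Step 3: 1.374 × 1.471³ = 4.373

0.934rem, 1.374rem, 2.021rem, 2.973rem, 4.373rem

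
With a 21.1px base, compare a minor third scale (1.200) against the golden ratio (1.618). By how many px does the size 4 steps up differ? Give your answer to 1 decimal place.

100.9px

Minor third: 21.1 × 1.200⁴ = 43.753px
Golden ratio: 21.1 × 1.618⁴ = 144.609px
Difference: 144.609 − 43.753 = 100.856px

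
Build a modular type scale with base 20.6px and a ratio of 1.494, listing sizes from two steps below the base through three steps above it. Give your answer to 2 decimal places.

9.23px, 13.79px, 20.60px, 30.78px, 45.98px, 68.69px

Step -2: 20.6 ÷ 1.494² = 9.23
Step -1: 20.6 ÷ 1.494 = 13.79
Step 0: 20.6px
Step 1: 20.6 × 1.494 = 30.78
Step 2: 20.6 × 1.494² = 45.98
Step 3: 20.6 × 1.494³ = 68.69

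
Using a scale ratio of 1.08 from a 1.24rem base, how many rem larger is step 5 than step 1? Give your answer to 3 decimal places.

0.483rem

Step 1: 1.24 × 1.08 = 1.33920rem
Step 5: 1.24 × 1.08⁵ = 1.82197rem
Difference: 1.82197 − 1.33920 = 0.48277rem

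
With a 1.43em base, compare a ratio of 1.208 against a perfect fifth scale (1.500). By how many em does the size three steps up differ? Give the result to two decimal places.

At 1.208: 1.43 × 1.208³ = 2.5208em
Perfect fifth: 1.43 × 1.500³ = 4.8262em
Difference: 4.8262 − 2.5208 = 2.3054em

2.31em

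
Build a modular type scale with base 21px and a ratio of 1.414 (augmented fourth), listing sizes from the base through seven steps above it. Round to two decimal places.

21.00px, 29.69px, 41.99px, 59.37px, 83.95px, 118.70px, 167.85px, 237.34px

Step 0: 21px
Step 1: 21.0 × 1.414 = 29.69
Step 2: 21.0 × 1.414² = 41.99
Step 3: 21.0 × 1.414³ = 59.37
Step 4: 21.0 × 1.414⁴ = 83.95
Step 5: 21.0 × 1.414⁵ = 118.70
Step 6: 21.0 × 1.414⁶ = 167.85
Step 7: 21.0 × 1.414⁷ = 237.34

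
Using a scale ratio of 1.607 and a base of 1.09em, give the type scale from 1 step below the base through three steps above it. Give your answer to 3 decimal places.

Step -1: 1.09 ÷ 1.607 = 0.678
Step 0: 1.09em
Step 1: 1.09 × 1.607 = 1.752
Step 2: 1.09 × 1.607² = 2.815
Step 3: 1.09 × 1.607³ = 4.523

0.678em, 1.090em, 1.752em, 2.815em, 4.523em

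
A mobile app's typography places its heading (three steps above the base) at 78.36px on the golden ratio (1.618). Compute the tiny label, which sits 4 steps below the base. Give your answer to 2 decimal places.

The gap is -4 − (3) = -7 steps, so the factor is 1.618^-7.
78.36 ÷ 1.618⁷ = 78.36 ÷ 29.03017 ≈ 2.699

2.70px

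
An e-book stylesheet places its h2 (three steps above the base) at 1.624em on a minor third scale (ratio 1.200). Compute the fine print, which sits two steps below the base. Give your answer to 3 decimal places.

1.624 ÷ 1.200⁵ = 1.624 ÷ 2.48832 ≈ 0.653

0.653em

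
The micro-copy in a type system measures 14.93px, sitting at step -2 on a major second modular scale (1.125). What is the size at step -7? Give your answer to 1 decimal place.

8.3px

14.93 ÷ 1.125⁵ = 14.93 ÷ 1.80203 ≈ 8.285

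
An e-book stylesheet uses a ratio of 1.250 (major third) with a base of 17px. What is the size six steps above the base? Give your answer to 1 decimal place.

Every step multiplies by the scale ratio.
17.0 × 1.250⁶ = 17.0 × 3.81470 ≈ 64.85

64.8px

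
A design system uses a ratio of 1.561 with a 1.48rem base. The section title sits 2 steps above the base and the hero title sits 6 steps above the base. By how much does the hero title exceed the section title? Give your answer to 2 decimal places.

17.81rem

Step 2: 1.48 × 1.561² = 3.6063rem
Step 6: 1.48 × 1.561⁶ = 21.4131rem
Difference: 21.4131 − 3.6063 = 17.8068rem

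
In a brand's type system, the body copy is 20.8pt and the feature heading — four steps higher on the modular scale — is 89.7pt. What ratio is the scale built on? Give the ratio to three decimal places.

1.441

r⁴ = 89.7 / 20.8, so r = (89.7/20.8)^(1/4).
r = 4.3125^(1/4) ≈ 1.4411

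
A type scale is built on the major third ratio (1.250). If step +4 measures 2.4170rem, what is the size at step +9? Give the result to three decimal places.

7.376rem

2.4170 × 1.250⁵ = 2.4170 × 3.05176 ≈ 7.376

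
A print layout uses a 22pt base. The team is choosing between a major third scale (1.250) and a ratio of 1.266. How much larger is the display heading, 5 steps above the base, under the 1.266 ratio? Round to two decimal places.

Major third: 22.0 × 1.250⁵ = 67.1387pt
At 1.266: 22.0 × 1.266⁵ = 71.5470pt
Difference: 71.5470 − 67.1387 = 4.4083pt

4.41pt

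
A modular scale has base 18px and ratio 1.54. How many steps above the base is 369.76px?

7

1.54ⁿ = 369.76 / 18 = 20.5422
n = ln(20.5422) / ln(1.54) = 3.0225 / 0.4318 ≈ 7.00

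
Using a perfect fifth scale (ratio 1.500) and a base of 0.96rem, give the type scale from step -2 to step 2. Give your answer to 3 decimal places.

0.427rem, 0.640rem, 0.960rem, 1.440rem, 2.160rem

Step -2: 0.96 ÷ 1.500² = 0.427
Step -1: 0.96 ÷ 1.500 = 0.640
Step 0: 0.96rem
Step 1: 0.96 × 1.500 = 1.440
Step 2: 0.96 × 1.500² = 2.160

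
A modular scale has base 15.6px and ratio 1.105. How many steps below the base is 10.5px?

1.105ⁿ = 15.6 / 10.5 = 1.4857
n = ln(1.4857) / ln(1.105) = 0.3959 / 0.0998 ≈ 3.97

4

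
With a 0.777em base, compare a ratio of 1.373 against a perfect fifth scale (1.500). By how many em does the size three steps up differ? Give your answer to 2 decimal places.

At 1.373: 0.777 × 1.373³ = 2.0111em
Perfect fifth: 0.777 × 1.500³ = 2.6224em
Difference: 2.6224 − 2.0111 = 0.6113em

0.61em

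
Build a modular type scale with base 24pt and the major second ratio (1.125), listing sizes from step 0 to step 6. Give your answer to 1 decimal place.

Step 0: 24pt
Step 1: 24.0 × 1.125 = 27.0
Step 2: 24.0 × 1.125² = 30.4
Step 3: 24.0 × 1.125³ = 34.2
Step 4: 24.0 × 1.125⁴ = 38.4
Step 5: 24.0 × 1.125⁵ = 43.2
Step 6: 24.0 × 1.125⁶ = 48.7

24.0pt, 27.0pt, 30.4pt, 34.2pt, 38.4pt, 43.2pt, 48.7pt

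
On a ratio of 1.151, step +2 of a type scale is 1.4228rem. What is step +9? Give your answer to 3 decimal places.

3.808rem

1.4228 × 1.151⁷ = 1.4228 × 2.67625 ≈ 3.808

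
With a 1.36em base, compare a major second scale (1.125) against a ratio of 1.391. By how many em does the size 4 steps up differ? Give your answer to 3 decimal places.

2.913em

Major second: 1.36 × 1.125⁴ = 2.17846em
At 1.391: 1.36 × 1.391⁴ = 5.09152em
Difference: 5.09152 − 2.17846 = 2.91306em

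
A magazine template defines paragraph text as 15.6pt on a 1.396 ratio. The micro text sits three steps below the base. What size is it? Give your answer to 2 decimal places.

5.73pt

A modular type scale is a geometric sequence: sizeₙ = base × rⁿ.
15.6 ÷ 1.396³ = 15.6 ÷ 2.72055 ≈ 5.73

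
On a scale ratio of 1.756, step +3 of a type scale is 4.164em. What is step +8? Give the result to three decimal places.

69.524em

Moving from step +3 to step +8 is 5 steps up, so multiply by r⁵.
4.164 × 1.756⁵ = 4.164 × 16.69639 ≈ 69.524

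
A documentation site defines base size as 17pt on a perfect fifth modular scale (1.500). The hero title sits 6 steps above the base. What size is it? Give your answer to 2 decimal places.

Each step on a modular scale multiplies by the ratio, so the size n steps from the base is base × ratioⁿ.
17.0 × 1.500⁶ = 17.0 × 11.39062 ≈ 193.64

193.64pt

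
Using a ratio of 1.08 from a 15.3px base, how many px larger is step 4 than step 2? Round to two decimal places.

2.97px

Step 2: 15.3 × 1.08² = 17.8459px
Step 4: 15.3 × 1.08⁴ = 20.8155px
Difference: 20.8155 − 17.8459 = 2.9696px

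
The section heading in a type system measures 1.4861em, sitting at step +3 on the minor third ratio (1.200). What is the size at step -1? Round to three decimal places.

The gap is -1 − (3) = -4 steps, so the factor is 1.200^-4.
1.4861 ÷ 1.200⁴ = 1.4861 ÷ 2.07360 ≈ 0.717

0.717em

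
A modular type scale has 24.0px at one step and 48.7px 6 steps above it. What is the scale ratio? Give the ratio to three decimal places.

1.125

r⁶ = 48.7 / 24.0, so r = (48.7/24.0)^(1/6).
r = 2.0292^(1/6) ≈ 1.1252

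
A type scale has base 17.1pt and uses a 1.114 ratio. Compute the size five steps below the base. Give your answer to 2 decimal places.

Each step on a modular scale multiplies by the ratio, so the size n steps from the base is base × ratioⁿ.
17.1 ÷ 1.114⁵ = 17.1 ÷ 1.71564 ≈ 9.97

9.97pt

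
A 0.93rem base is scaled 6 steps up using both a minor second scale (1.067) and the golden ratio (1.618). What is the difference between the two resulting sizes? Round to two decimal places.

15.31rem

Minor second: 0.93 × 1.067⁶ = 1.3724rem
Golden ratio: 0.93 × 1.618⁶ = 16.6861rem
Difference: 16.6861 − 1.3724 = 15.3137rem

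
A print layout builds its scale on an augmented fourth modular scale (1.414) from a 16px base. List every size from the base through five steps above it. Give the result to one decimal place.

16.0px, 22.6px, 32.0px, 45.2px, 64.0px, 90.4px

Step 0: 16px
Step 1: 16.0 × 1.414 = 22.6
Step 2: 16.0 × 1.414² = 32.0
Step 3: 16.0 × 1.414³ = 45.2
Step 4: 16.0 × 1.414⁴ = 64.0
Step 5: 16.0 × 1.414⁵ = 90.4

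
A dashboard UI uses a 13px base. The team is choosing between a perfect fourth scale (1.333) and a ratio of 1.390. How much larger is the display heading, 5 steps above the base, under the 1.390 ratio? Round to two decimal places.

12.74px

Perfect fourth: 13.0 × 1.333⁵ = 54.7134px
At 1.390: 13.0 × 1.390⁵ = 67.4555px
Difference: 67.4555 − 54.7134 = 12.7421px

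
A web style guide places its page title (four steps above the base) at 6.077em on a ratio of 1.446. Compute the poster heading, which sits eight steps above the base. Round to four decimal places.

6.077 × 1.446⁴ = 6.077 × 4.37193 ≈ 26.5682

26.5682em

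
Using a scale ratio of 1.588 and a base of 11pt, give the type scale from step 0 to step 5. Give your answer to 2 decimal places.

11.00pt, 17.47pt, 27.74pt, 44.05pt, 69.95pt, 111.08pt

Step 0: 11pt
Step 1: 11.0 × 1.588 = 17.47
Step 2: 11.0 × 1.588² = 27.74
Step 3: 11.0 × 1.588³ = 44.05
Step 4: 11.0 × 1.588⁴ = 69.95
Step 5: 11.0 × 1.588⁵ = 111.08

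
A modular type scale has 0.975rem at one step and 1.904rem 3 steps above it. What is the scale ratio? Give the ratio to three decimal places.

1.250

The ratio satisfies 0.975 × r³ = 1.904, so r = (1.904 / 0.975)^(1/3).
r = 1.9528^(1/3) ≈ 1.2499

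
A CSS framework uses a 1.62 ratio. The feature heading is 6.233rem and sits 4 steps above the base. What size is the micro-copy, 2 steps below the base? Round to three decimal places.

0.345rem

6.233 ÷ 1.62⁶ = 6.233 ÷ 18.07549 ≈ 0.345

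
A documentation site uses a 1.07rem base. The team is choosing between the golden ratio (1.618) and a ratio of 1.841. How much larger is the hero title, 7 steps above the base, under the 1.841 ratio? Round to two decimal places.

45.63rem

Golden ratio: 1.07 × 1.618⁷ = 31.0623rem
At 1.841: 1.07 × 1.841⁷ = 76.6938rem
Difference: 76.6938 − 31.0623 = 45.6315rem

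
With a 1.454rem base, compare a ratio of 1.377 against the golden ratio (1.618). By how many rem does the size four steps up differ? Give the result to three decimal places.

4.737rem

At 1.377: 1.454 × 1.377⁴ = 5.22757rem
Golden ratio: 1.454 × 1.618⁴ = 9.96503rem
Difference: 9.96503 − 5.22757 = 4.73746rem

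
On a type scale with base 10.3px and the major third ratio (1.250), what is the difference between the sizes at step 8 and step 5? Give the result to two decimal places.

29.96px

Step 5: 10.3 × 1.250⁵ = 31.4331px
Step 8: 10.3 × 1.250⁸ = 61.3928px
Difference: 61.3928 − 31.4331 = 29.9597px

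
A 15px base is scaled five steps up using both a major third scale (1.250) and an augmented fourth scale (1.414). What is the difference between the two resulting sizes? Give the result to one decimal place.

39.0px

Major third: 15.0 × 1.250⁵ = 45.776px
Augmented fourth: 15.0 × 1.414⁵ = 84.789px
Difference: 84.789 − 45.776 = 39.013px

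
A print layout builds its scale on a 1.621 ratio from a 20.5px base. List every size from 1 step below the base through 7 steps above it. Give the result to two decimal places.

Step -1: 20.5 ÷ 1.621 = 12.65
Step 0: 20.5px
Step 1: 20.5 × 1.621 = 33.23
Step 2: 20.5 × 1.621² = 53.87
Step 3: 20.5 × 1.621³ = 87.32
Step 4: 20.5 × 1.621⁴ = 141.54
Step 5: 20.5 × 1.621⁵ = 229.44
Step 6: 20.5 × 1.621⁶ = 371.92
Step 7: 20.5 × 1.621⁷ = 602.89

12.65px, 20.50px, 33.23px, 53.87px, 87.32px, 141.54px, 229.44px, 371.92px, 602.89px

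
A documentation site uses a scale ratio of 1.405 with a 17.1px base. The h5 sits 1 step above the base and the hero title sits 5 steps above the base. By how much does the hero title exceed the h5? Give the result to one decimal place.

Step 1: 17.1 × 1.405 = 24.026px
Step 5: 17.1 × 1.405⁵ = 93.622px
Difference: 93.622 − 24.026 = 69.596px

69.6px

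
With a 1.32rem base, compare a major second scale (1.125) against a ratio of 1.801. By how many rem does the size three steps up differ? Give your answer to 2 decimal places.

Major second: 1.32 × 1.125³ = 1.8795rem
At 1.801: 1.32 × 1.801³ = 7.7111rem
Difference: 7.7111 − 1.8795 = 5.8316rem

5.83rem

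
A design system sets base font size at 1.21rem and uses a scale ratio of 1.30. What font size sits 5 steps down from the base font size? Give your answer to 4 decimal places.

0.3259rem

Every step multiplies by the scale ratio.
1.21 ÷ 1.30⁵ = 1.21 ÷ 3.71293 ≈ 0.3259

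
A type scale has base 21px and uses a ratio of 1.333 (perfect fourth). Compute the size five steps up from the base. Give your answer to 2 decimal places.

21.0 × 1.333⁵ = 21.0 × 4.20873 ≈ 88.38

88.38px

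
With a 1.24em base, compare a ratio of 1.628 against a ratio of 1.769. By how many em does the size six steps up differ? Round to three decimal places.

At 1.628: 1.24 × 1.628⁶ = 23.08597em
At 1.769: 1.24 × 1.769⁶ = 38.00045em
Difference: 38.00045 − 23.08597 = 14.91448em

14.914em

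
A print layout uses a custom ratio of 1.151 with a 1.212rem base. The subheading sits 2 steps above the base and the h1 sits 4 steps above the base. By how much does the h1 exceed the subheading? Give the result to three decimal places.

0.522rem

Step 2: 1.212 × 1.151² = 1.60566rem
Step 4: 1.212 × 1.151⁴ = 2.12718rem
Difference: 2.12718 − 1.60566 = 0.52152rem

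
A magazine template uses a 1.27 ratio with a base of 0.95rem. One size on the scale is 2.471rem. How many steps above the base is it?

4

1.27ⁿ = 2.471 / 0.95 = 2.6011
n = ln(2.6011) / ln(1.27) = 0.9559 / 0.2390 ≈ 4.00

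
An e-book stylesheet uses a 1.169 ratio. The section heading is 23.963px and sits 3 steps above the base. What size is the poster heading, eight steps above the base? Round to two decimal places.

52.31px

23.963 × 1.169⁵ = 23.963 × 2.18309 ≈ 52.313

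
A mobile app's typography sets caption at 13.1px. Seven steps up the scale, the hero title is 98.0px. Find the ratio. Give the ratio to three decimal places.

The ratio satisfies 13.1 × r⁷ = 98.0, so r = (98.0 / 13.1)^(1/7).
r = 7.4809^(1/7) ≈ 1.3331

1.333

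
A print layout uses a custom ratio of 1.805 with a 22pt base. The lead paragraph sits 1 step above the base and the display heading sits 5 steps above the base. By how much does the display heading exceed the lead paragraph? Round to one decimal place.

381.8pt

Step 1: 22.0 × 1.805 = 39.710pt
Step 5: 22.0 × 1.805⁵ = 421.511pt
Difference: 421.511 − 39.710 = 381.801pt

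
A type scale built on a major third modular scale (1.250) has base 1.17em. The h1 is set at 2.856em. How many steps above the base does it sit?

1.250ⁿ = 2.856 / 1.17 = 2.4410
n = ln(2.4410) / ln(1.250) = 0.8924 / 0.2231 ≈ 4.00

4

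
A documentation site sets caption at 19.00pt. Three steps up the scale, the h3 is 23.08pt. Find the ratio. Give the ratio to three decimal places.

The ratio satisfies 19.00 × r³ = 23.08, so r = (23.08 / 19.00)^(1/3).
r = 1.2147^(1/3) ≈ 1.0670

1.067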